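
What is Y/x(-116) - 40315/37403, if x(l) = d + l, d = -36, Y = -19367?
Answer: 718256021/5685256 ≈ 126.34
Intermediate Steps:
x(l) = -36 + l
Y/x(-116) - 40315/37403 = -19367/(-36 - 116) - 40315/37403 = -19367/(-152) - 40315*1/37403 = -19367*(-1/152) - 40315/37403 = 19367/152 - 40315/37403 = 718256021/5685256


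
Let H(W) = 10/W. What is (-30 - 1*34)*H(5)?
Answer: -128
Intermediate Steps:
(-30 - 1*34)*H(5) = (-30 - 1*34)*(10/5) = (-30 - 34)*(10*(⅕)) = -64*2 = -128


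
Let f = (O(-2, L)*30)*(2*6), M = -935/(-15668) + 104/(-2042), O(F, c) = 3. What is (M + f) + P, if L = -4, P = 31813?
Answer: 526190381903/15997028 ≈ 32893.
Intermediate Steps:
M = 139899/15997028 (M = -935*(-1/15668) + 104*(-1/2042) = 935/15668 - 52/1021 = 139899/15997028 ≈ 0.0087453)
f = 1080 (f = (3*30)*(2*6) = 90*12 = 1080)
(M + f) + P = (139899/15997028 + 1080) + 31813 = 17276930139/15997028 + 31813 = 526190381903/15997028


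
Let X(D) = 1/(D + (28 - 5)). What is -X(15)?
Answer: -1/38 ≈ -0.026316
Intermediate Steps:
X(D) = 1/(23 + D) (X(D) = 1/(D + 23) = 1/(23 + D))
-X(15) = -1/(23 + 15) = -1/38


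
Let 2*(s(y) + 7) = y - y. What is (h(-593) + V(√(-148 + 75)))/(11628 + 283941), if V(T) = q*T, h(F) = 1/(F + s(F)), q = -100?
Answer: -1/177341400 - 100*I*√73/295569 ≈ -5.6388e-9 - 0.0028907*I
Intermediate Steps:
s(y) = -7 (s(y) = -7 + (y - y)/2 = -7 + (½)*0 = -7 + 0 = -7)
h(F) = 1/(-7 + F) (h(F) = 1/(F - 7) = 1/(-7 + F))
V(T) = -100*T
(h(-593) + V(√(-148 + 75)))/(11628 + 283941) = (1/(-7 - 593) - 100*√(-148 + 75))/(11628 + 283941) = (1/(-600) - 100*I*√73)/295569 = (-1/600 - 100*I*√73)*(1/295569) = -1/177341400 - 100*I*√73/295569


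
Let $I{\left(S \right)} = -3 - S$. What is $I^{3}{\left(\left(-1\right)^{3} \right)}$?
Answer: $-8$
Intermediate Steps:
$I^{3}{\left(\left(-1\right)^{3} \right)} = \left(-3 - \left(-1\right)^{3}\right)^{3} = \left(-3 - -1\right)^{3} = \left(-3 + 1\right)^{3} = \left(-2\right)^{3} = -8$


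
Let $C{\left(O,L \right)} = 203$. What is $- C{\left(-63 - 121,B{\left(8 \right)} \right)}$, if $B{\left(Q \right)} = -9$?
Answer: $-203$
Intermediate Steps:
$- C{\left(-63 - 121,B{\left(8 \right)} \right)} = \left(-1\right) 203 = -203$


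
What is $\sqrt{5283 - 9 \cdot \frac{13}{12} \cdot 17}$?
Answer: $\frac{\sqrt{20469}}{2} \approx 71.535$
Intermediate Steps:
$\sqrt{5283 - 9 \cdot \frac{13}{12} \cdot 17} = \sqrt{5283 - \frac{663}{4}} = \sqrt{\frac{20469}{4}} = \frac{\sqrt{20469}}{2}$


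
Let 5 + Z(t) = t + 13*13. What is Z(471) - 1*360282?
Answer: -359647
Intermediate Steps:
Z(t) = 164 + t (Z(t) = -5 + (t + 13*13) = -5 + (t + 169) = -5 + (169 + t) = 164 + t)
Z(471) - 1*360282 = (164 + 471) - 1*360282 = 635 - 360282 = -359647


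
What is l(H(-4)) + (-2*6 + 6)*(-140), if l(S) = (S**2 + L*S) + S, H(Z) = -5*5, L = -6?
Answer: 1590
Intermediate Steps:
H(Z) = -25
l(S) = S**2 - 5*S (l(S) = (S**2 - 6*S) + S = S**2 - 5*S)
l(H(-4)) + (-2*6 + 6)*(-140) = -25*(-5 - 25) + (-2*6 + 6)*(-140) = -25*(-30) + (-12 + 6)*(-140) = 750 - 6*(-140) = 750 + 840 = 1590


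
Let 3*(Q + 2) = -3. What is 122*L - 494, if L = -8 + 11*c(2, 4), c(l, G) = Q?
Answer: -5496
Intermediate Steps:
Q = -3 (Q = -2 + (1/3)*(-3) = -2 - 1 = -3)
c(l, G) = -3
L = -41 (L = -8 + 11*(-3) = -8 - 33 = -41)
122*L - 494 = 122*(-41) - 494 = -5002 - 494 = -5496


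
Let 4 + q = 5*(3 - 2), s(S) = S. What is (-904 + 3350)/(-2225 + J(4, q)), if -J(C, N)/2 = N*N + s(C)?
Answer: -2446/2235 ≈ -1.0944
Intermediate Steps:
q = 1 (q = -4 + 5*(3 - 2) = -4 + 5*1 = -4 + 5 = 1)
J(C, N) = -2*C - 2*N**2 (J(C, N) = -2*(N*N + C) = -2*(N**2 + C) = -2*(C + N**2) = -2*C - 2*N**2)
(-904 + 3350)/(-2225 + J(4, q)) = (-904 + 3350)/(-2225 + (-2*4 - 2*1**2)) = 2446/(-2225 + (-8 - 2*1)) = 2446/(-2225 + (-8 - 2)) = 2446/(-2225 - 10) = 2446/(-2235) = 2446*(-1/2235) = -2446/2235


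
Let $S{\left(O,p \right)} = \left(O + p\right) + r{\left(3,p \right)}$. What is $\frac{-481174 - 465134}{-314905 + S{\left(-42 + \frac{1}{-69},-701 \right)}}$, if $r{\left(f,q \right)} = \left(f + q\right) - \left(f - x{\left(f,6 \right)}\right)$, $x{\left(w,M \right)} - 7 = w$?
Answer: $\frac{16323813}{5456848} \approx 2.9914$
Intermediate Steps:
$x{\left(w,M \right)} = 7 + w$
$r{\left(f,q \right)} = 7 + f + q$ ($r{\left(f,q \right)} = \left(f + q\right) + \left(\left(7 + f\right) - f\right) = \left(f + q\right) + 7 = 7 + f + q$)
$S{\left(O,p \right)} = 10 + O + 2 p$ ($S{\left(O,p \right)} = \left(O + p\right) + \left(7 + 3 + p\right) = \left(O + p\right) + \left(10 + p\right) = 10 + O + 2 p$)
$\frac{-481174 - 465134}{-314905 + S{\left(-42 + \frac{1}{-69},-701 \right)}} = \frac{-481174 - 465134}{-314905 + \left(10 - \left(42 - \frac{1}{-69}\right) + 2 \left(-701\right)\right)} = - \frac{946308}{-314905 - \frac{98947}{69}} = - \frac{946308}{- \frac{21827392}{69}} = \left(-946308\right) \left(- \frac{69}{21827392}\right) = \frac{16323813}{5456848}$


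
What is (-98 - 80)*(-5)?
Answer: 890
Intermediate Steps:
(-98 - 80)*(-5) = -178*(-5) = 890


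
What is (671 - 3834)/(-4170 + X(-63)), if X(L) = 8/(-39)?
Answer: 123357/162638 ≈ 0.75848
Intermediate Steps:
X(L) = -8/39 (X(L) = 8*(-1/39) = -8/39)
(671 - 3834)/(-4170 + X(-63)) = (671 - 3834)/(-4170 - 8/39) = -3163/(-162638/39) = -3163*(-39/162638) = 123357/162638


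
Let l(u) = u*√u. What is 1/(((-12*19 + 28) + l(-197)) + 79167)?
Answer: 78967/6243432462 + 197*I*√197/6243432462 ≈ 1.2648e-5 + 4.4287e-7*I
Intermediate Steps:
l(u) = u^(3/2)
1/(((-12*19 + 28) + l(-197)) + 79167) = 1/(((-12*19 + 28) + (-197)^(3/2)) + 79167) = 1/(((-228 + 28) - 197*I*√197) + 79167) = 1/((-200 - 197*I*√197) + 79167) = 1/(78967 - 197*I*√197)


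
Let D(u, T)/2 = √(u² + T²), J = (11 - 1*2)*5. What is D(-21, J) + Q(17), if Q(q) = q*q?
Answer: 289 + 6*√274 ≈ 388.32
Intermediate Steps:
Q(q) = q²
J = 45 (J = (11 - 2)*5 = 9*5 = 45)
D(u, T) = 2*√(T² + u²) (D(u, T) = 2*√(u² + T²) = 2*√(T² + u²))
D(-21, J) + Q(17) = 2*√(45² + (-21)²) + 17² = 2*√(2025 + 441) + 289 = 2*√2466 + 289 = 2*(3*√274) + 289 = 6*√274 + 289 = 289 + 6*√274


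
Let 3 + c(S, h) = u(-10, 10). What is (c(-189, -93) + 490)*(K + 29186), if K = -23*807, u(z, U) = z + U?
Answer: 5174375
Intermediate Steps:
u(z, U) = U + z
K = -18561
c(S, h) = -3 (c(S, h) = -3 + (10 - 10) = -3 + 0 = -3)
(c(-189, -93) + 490)*(K + 29186) = (-3 + 490)*(-18561 + 29186) = 487*10625 = 5174375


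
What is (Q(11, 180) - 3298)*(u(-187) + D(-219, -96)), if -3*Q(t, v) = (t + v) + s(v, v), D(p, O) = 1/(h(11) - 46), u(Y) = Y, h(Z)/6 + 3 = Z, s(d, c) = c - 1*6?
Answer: 3826607/6 ≈ 6.3777e+5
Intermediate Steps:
s(d, c) = -6 + c (s(d, c) = c - 6 = -6 + c)
h(Z) = -18 + 6*Z
D(p, O) = ½ (D(p, O) = 1/((-18 + 6*11) - 46) = 1/((-18 + 66) - 46) = 1/(48 - 46) = 1/2 = ½)
Q(t, v) = 2 - 2*v/3 - t/3 (Q(t, v) = -((t + v) + (-6 + v))/3 = -(-6 + t + 2*v)/3 = 2 - 2*v/3 - t/3)
(Q(11, 180) - 3298)*(u(-187) + D(-219, -96)) = ((2 - ⅔*180 - ⅓*11) - 3298)*(-187 + ½) = ((2 - 120 - 11/3) - 3298)*(-373/2) = (-365/3 - 3298)*(-373/2) = -10259/3*(-373/2) = 3826607/6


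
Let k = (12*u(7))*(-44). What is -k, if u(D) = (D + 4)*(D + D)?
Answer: 81312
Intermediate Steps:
u(D) = 2*D*(4 + D) (u(D) = (4 + D)*(2*D) = 2*D*(4 + D))
k = -81312 (k = (12*(2*7*(4 + 7)))*(-44) = (12*(2*7*11))*(-44) = (12*154)*(-44) = 1848*(-44) = -81312)
-k = -1*(-81312) = 81312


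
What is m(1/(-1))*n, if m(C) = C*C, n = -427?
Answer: -427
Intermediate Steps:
m(C) = C²
m(1/(-1))*n = (1/(-1))²*(-427) = (1*(-1))²*(-427) = (-1)²*(-427) = 1*(-427) = -427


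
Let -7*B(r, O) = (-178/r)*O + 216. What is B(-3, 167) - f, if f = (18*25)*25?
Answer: -266624/21 ≈ -12696.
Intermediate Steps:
f = 11250 (f = 450*25 = 11250)
B(r, O) = -216/7 + 178*O/(7*r) (B(r, O) = -((-178/r)*O + 216)/7 = -(-178*O/r + 216)/7 = -(216 - 178*O/r)/7 = -216/7 + 178*O/(7*r))
B(-3, 167) - f = (2/7)*(-108*(-3) + 89*167)/(-3) - 1*11250 = (2/7)*(-1/3)*(324 + 14863) - 11250 = (2/7)*(-1/3)*15187 - 11250 = -30374/21 - 11250 = -266624/21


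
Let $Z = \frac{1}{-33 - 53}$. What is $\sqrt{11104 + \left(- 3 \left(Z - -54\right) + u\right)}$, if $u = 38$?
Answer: $\frac{\sqrt{81208338}}{86} \approx 104.79$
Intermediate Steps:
$Z = - \frac{1}{86}$ ($Z = \frac{1}{-86} = - \frac{1}{86} \approx -0.011628$)
$\sqrt{11104 + \left(- 3 \left(Z - -54\right) + u\right)} = \sqrt{11104 + \left(- 3 \left(- \frac{1}{86} - -54\right) + 38\right)} = \sqrt{11104 + \left(- 3 \left(- \frac{1}{86} + 54\right) + 38\right)} = \sqrt{11104 + \left(\left(-3\right) \frac{4643}{86} + 38\right)} = \sqrt{11104 + \left(- \frac{13929}{86} + 38\right)} = \sqrt{11104 - \frac{10661}{86}} = \sqrt{\frac{944283}{86}} = \frac{\sqrt{81208338}}{86}$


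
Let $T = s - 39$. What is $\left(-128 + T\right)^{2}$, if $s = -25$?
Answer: $36864$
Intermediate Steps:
$T = -64$ ($T = -25 - 39 = -64$)
$\left(-128 + T\right)^{2} = \left(-128 - 64\right)^{2} = \left(-192\right)^{2} = 36864$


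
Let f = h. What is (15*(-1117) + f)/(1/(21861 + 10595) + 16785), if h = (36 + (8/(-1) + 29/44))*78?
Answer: -5183726268/5992513571 ≈ -0.86503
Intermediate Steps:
h = 49179/22 (h = (36 + (8*(-1) + 29*(1/44)))*78 = (36 + (-8 + 29/44))*78 = (36 - 323/44)*78 = (1261/44)*78 = 49179/22 ≈ 2235.4)
f = 49179/22 ≈ 2235.4
(15*(-1117) + f)/(1/(21861 + 10595) + 16785) = (15*(-1117) + 49179/22)/(1/(21861 + 10595) + 16785) = (-16755 + 49179/22)/(1/32456 + 16785) = -319431/(22*(1/32456 + 16785)) = -319431/(22*544773961/32456) = -319431/22*32456/544773961 = -5183726268/5992513571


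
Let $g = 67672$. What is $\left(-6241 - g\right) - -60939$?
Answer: $-12974$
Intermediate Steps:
$\left(-6241 - g\right) - -60939 = \left(-6241 - 67672\right) - -60939 = \left(-6241 - 67672\right) + 60939 = -73913 + 60939 = -12974$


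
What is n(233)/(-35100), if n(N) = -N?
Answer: 233/35100 ≈ 0.0066382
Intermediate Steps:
n(233)/(-35100) = -1*233/(-35100) = -233*(-1/35100) = 233/35100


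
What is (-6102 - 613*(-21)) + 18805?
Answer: 25576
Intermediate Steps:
(-6102 - 613*(-21)) + 18805 = (-6102 + 12873) + 18805 = 6771 + 18805 = 25576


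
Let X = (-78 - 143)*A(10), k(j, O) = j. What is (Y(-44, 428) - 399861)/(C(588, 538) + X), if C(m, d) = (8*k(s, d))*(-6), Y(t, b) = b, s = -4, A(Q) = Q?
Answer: 399433/2018 ≈ 197.94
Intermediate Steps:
C(m, d) = 192 (C(m, d) = (8*(-4))*(-6) = -32*(-6) = 192)
X = -2210 (X = (-78 - 143)*10 = -221*10 = -2210)
(Y(-44, 428) - 399861)/(C(588, 538) + X) = (428 - 399861)/(192 - 2210) = -399433/(-2018) = -399433*(-1/2018) = 399433/2018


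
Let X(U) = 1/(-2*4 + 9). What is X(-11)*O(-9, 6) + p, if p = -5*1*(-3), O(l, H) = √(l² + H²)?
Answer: 15 + 3*√13 ≈ 25.817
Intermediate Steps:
O(l, H) = √(H² + l²)
X(U) = 1 (X(U) = 1/(-8 + 9) = 1/1 = 1)
p = 15 (p = -5*(-3) = 15)
X(-11)*O(-9, 6) + p = 1*√(6² + (-9)²) + 15 = 1*√(36 + 81) + 15 = 1*√117 + 15 = 1*(3*√13) + 15 = 3*√13 + 15 = 15 + 3*√13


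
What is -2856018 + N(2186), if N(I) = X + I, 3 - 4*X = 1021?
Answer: -5708173/2 ≈ -2.8541e+6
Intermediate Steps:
X = -509/2 (X = ¾ - ¼*1021 = ¾ - 1021/4 = -509/2 ≈ -254.50)
N(I) = -509/2 + I
-2856018 + N(2186) = -2856018 + (-509/2 + 2186) = -2856018 + 3863/2 = -5708173/2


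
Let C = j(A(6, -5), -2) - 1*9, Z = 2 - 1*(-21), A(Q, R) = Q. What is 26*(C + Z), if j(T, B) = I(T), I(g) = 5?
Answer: 494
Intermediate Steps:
Z = 23 (Z = 2 + 21 = 23)
j(T, B) = 5
C = -4 (C = 5 - 1*9 = 5 - 9 = -4)
26*(C + Z) = 26*(-4 + 23) = 26*19 = 494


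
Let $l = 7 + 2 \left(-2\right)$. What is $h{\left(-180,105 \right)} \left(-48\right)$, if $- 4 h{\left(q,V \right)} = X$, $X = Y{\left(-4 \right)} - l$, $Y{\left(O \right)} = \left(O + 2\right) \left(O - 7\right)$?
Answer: $228$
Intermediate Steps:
$l = 3$ ($l = 7 - 4 = 3$)
$Y{\left(O \right)} = \left(-7 + O\right) \left(2 + O\right)$ ($Y{\left(O \right)} = \left(2 + O\right) \left(-7 + O\right) = \left(-7 + O\right) \left(2 + O\right)$)
$X = 19$ ($X = \left(-14 + \left(-4\right)^{2} - -20\right) - 3 = \left(-14 + 16 + 20\right) - 3 = 22 - 3 = 19$)
$h{\left(q,V \right)} = - \frac{19}{4}$ ($h{\left(q,V \right)} = \left(- \frac{1}{4}\right) 19 = - \frac{19}{4}$)
$h{\left(-180,105 \right)} \left(-48\right) = \left(- \frac{19}{4}\right) \left(-48\right) = 228$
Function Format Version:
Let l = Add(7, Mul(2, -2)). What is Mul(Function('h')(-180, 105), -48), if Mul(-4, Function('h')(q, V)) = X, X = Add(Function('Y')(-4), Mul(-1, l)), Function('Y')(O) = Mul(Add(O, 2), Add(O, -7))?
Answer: 228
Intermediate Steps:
l = 3 (l = Add(7, -4) = 3)
Function('Y')(O) = Mul(Add(-7, O), Add(2, O)) (Function('Y')(O) = Mul(Add(2, O), Add(-7, O)) = Mul(Add(-7, O), Add(2, O)))
X = 19 (X = Add(Add(-14, Pow(-4, 2), Mul(-5, -4)), Mul(-1, 3)) = Add(Add(-14, 16, 20), -3) = Add(22, -3) = 19)
Function('h')(q, V) = Rational(-19, 4) (Function('h')(q, V) = Mul(Rational(-1, 4), 19) = Rational(-19, 4))
Mul(Function('h')(-180, 105), -48) = Mul(Rational(-19, 4), -48) = 228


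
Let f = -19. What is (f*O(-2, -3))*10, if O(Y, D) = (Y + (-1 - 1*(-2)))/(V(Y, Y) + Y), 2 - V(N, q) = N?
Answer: 95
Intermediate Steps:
V(N, q) = 2 - N
O(Y, D) = 1/2 + Y/2 (O(Y, D) = (Y + (-1 - 1*(-2)))/((2 - Y) + Y) = (Y + (-1 + 2))/2 = (Y + 1)*(1/2) = (1 + Y)*(1/2) = 1/2 + Y/2)
(f*O(-2, -3))*10 = -19*(1/2 + (1/2)*(-2))*10 = -19*(1/2 - 1)*10 = -19*(-1/2)*10 = (19/2)*10 = 95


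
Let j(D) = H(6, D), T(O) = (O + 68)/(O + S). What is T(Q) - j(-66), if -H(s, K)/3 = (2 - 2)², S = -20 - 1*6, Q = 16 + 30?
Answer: 57/10 ≈ 5.7000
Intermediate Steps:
Q = 46
S = -26 (S = -20 - 6 = -26)
H(s, K) = 0 (H(s, K) = -3*(2 - 2)² = -3*0² = -3*0 = 0)
T(O) = (68 + O)/(-26 + O) (T(O) = (O + 68)/(O - 26) = (68 + O)/(-26 + O))
j(D) = 0
T(Q) - j(-66) = (68 + 46)/(-26 + 46) - 1*0 = 114/20 + 0 = (1/20)*114 + 0 = 57/10 + 0 = 57/10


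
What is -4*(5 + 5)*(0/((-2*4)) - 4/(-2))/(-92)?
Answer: 20/23 ≈ 0.86957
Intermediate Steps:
-4*(5 + 5)*(0/((-2*4)) - 4/(-2))/(-92) = -40*(0/(-8) - 4*(-1/2))*(-1/92) = -40*(0*(-1/8) + 2)*(-1/92) = -40*(0 + 2)*(-1/92) = -40*2*(-1/92) = -4*20*(-1/92) = -80*(-1/92) = 20/23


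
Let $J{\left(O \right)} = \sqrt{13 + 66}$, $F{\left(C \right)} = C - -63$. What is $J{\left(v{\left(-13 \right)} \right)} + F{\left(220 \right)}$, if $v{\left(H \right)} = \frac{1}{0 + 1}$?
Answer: $283 + \sqrt{79} \approx 291.89$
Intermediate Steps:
$F{\left(C \right)} = 63 + C$ ($F{\left(C \right)} = C + 63 = 63 + C$)
$v{\left(H \right)} = 1$ ($v{\left(H \right)} = 1^{-1} = 1$)
$J{\left(O \right)} = \sqrt{79}$
$J{\left(v{\left(-13 \right)} \right)} + F{\left(220 \right)} = \sqrt{79} + \left(63 + 220\right) = \sqrt{79} + 283 = 283 + \sqrt{79}$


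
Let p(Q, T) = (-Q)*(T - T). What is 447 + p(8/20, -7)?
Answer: 447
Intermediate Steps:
p(Q, T) = 0 (p(Q, T) = -Q*0 = 0)
447 + p(8/20, -7) = 447 + 0 = 447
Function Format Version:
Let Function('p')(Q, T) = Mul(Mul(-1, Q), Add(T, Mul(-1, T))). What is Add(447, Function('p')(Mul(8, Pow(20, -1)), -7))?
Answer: 447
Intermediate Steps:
Function('p')(Q, T) = 0 (Function('p')(Q, T) = Mul(Mul(-1, Q), 0) = 0)
Add(447, Function('p')(Mul(8, Pow(20, -1)), -7)) = Add(447, 0) = 447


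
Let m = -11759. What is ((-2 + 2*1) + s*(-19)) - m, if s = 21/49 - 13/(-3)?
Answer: 245039/21 ≈ 11669.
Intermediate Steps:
s = 100/21 (s = 21*(1/49) - 13*(-1/3) = 3/7 + 13/3 = 100/21 ≈ 4.7619)
((-2 + 2*1) + s*(-19)) - m = ((-2 + 2*1) + (100/21)*(-19)) - 1*(-11759) = ((-2 + 2) - 1900/21) + 11759 = (0 - 1900/21) + 11759 = -1900/21 + 11759 = 245039/21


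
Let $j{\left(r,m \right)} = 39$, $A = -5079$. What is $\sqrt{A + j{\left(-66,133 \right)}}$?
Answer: $12 i \sqrt{35} \approx 70.993 i$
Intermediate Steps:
$\sqrt{A + j{\left(-66,133 \right)}} = \sqrt{-5079 + 39} = \sqrt{-5040} = 12 i \sqrt{35}$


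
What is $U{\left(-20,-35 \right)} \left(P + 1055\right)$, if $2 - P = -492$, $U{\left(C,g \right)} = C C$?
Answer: $619600$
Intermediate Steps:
$U{\left(C,g \right)} = C^{2}$
$P = 494$ ($P = 2 - -492 = 2 + 492 = 494$)
$U{\left(-20,-35 \right)} \left(P + 1055\right) = \left(-20\right)^{2} \left(494 + 1055\right) = 400 \cdot 1549 = 619600$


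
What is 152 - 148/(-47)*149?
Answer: 29196/47 ≈ 621.19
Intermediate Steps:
152 - 148/(-47)*149 = 152 - 148*(-1/47)*149 = 152 + (148/47)*149 = 152 + 22052/47 = 29196/47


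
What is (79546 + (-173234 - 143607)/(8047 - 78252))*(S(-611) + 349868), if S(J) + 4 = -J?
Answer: 391469624128245/14041 ≈ 2.7880e+10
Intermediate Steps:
S(J) = -4 - J
(79546 + (-173234 - 143607)/(8047 - 78252))*(S(-611) + 349868) = (79546 + (-173234 - 143607)/(8047 - 78252))*((-4 - 1*(-611)) + 349868) = (79546 - 316841/(-70205))*((-4 + 611) + 349868) = (79546 - 316841*(-1/70205))*(607 + 349868) = (79546 + 316841/70205)*350475 = (5584843771/70205)*350475 = 391469624128245/14041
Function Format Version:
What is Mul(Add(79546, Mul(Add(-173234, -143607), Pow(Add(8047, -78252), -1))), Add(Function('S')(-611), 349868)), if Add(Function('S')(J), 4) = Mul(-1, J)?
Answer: Rational(391469624128245, 14041) ≈ 2.7880e+10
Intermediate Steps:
Function('S')(J) = Add(-4, Mul(-1, J))
Mul(Add(79546, Mul(Add(-173234, -143607), Pow(Add(8047, -78252), -1))), Add(Function('S')(-611), 349868)) = Mul(Add(79546, Mul(Add(-173234, -143607), Pow(Add(8047, -78252), -1))), Add(Add(-4, Mul(-1, -611)), 349868)) = Mul(Add(79546, Mul(-316841, Pow(-70205, -1))), Add(Add(-4, 611), 349868)) = Mul(Add(79546, Mul(-316841, Rational(-1, 70205))), Add(607, 349868)) = Mul(Add(79546, Rational(316841, 70205)), 350475) = Mul(Rational(5584843771, 70205), 350475) = Rational(391469624128245, 14041)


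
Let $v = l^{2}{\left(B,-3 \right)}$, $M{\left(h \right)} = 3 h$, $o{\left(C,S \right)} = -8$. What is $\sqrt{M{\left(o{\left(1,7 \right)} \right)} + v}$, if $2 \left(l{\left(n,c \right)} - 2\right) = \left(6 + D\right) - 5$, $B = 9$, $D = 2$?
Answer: $\frac{i \sqrt{47}}{2} \approx 3.4278 i$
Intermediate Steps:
$l{\left(n,c \right)} = \frac{7}{2}$ ($l{\left(n,c \right)} = 2 + \frac{\left(6 + 2\right) - 5}{2} = 2 + \frac{8 - 5}{2} = 2 + \frac{1}{2} \cdot 3 = 2 + \frac{3}{2} = \frac{7}{2}$)
$v = \frac{49}{4}$ ($v = \left(\frac{7}{2}\right)^{2} = \frac{49}{4} \approx 12.25$)
$\sqrt{M{\left(o{\left(1,7 \right)} \right)} + v} = \sqrt{3 \left(-8\right) + \frac{49}{4}} = \sqrt{-24 + \frac{49}{4}} = \sqrt{- \frac{47}{4}} = \frac{i \sqrt{47}}{2}$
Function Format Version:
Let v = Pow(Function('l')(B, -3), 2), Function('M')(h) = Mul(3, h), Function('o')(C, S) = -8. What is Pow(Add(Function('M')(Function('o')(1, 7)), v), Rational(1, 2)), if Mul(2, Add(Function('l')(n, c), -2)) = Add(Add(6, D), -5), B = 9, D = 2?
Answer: Mul(Rational(1, 2), I, Pow(47, Rational(1, 2))) ≈ Mul(3.4278, I)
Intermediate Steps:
Function('l')(n, c) = Rational(7, 2) (Function('l')(n, c) = Add(2, Mul(Rational(1, 2), Add(Add(6, 2), -5))) = Add(2, Mul(Rational(1, 2), Add(8, -5))) = Add(2, Mul(Rational(1, 2), 3)) = Add(2, Rational(3, 2)) = Rational(7, 2))
v = Rational(49, 4) (v = Pow(Rational(7, 2), 2) = Rational(49, 4) ≈ 12.250)
Pow(Add(Function('M')(Function('o')(1, 7)), v), Rational(1, 2)) = Pow(Add(Mul(3, -8), Rational(49, 4)), Rational(1, 2)) = Pow(Add(-24, Rational(49, 4)), Rational(1, 2)) = Pow(Rational(-47, 4), Rational(1, 2)) = Mul(Rational(1, 2), I, Pow(47, Rational(1, 2)))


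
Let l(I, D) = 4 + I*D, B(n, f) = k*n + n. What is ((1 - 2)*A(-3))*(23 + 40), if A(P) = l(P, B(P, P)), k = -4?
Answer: 1449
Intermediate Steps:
B(n, f) = -3*n (B(n, f) = -4*n + n = -3*n)
l(I, D) = 4 + D*I
A(P) = 4 - 3*P² (A(P) = 4 + (-3*P)*P = 4 - 3*P²)
((1 - 2)*A(-3))*(23 + 40) = ((1 - 2)*(4 - 3*(-3)²))*(23 + 40) = -(4 - 3*9)*63 = -(4 - 27)*63 = -1*(-23)*63 = 23*63 = 1449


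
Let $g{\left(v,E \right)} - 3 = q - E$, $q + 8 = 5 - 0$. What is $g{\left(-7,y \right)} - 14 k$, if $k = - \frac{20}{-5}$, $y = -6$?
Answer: $-50$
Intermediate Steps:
$q = -3$ ($q = -8 + \left(5 - 0\right) = -8 + \left(5 + 0\right) = -8 + 5 = -3$)
$g{\left(v,E \right)} = - E$ ($g{\left(v,E \right)} = 3 - \left(3 + E\right) = - E$)
$k = 4$ ($k = \left(-20\right) \left(- \frac{1}{5}\right) = 4$)
$g{\left(-7,y \right)} - 14 k = \left(-1\right) \left(-6\right) - 56 = 6 - 56 = -50$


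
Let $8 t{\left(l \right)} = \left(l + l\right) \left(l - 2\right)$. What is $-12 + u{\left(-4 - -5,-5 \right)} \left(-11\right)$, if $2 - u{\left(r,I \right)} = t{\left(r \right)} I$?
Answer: $- \frac{81}{4} \approx -20.25$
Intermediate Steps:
$t{\left(l \right)} = \frac{l \left(-2 + l\right)}{4}$ ($t{\left(l \right)} = \frac{\left(l + l\right) \left(l - 2\right)}{8} = \frac{2 l \left(-2 + l\right)}{8} = \frac{l \left(-2 + l\right)}{4}$)
$u{\left(r,I \right)} = 2 - \frac{I r \left(-2 + r\right)}{4}$ ($u{\left(r,I \right)} = 2 - \frac{r \left(-2 + r\right)}{4} I = 2 - \frac{I r \left(-2 + r\right)}{4}$)
$-12 + u{\left(-4 - -5,-5 \right)} \left(-11\right) = -12 + \left(2 - - \frac{5 \left(-4 - -5\right) \left(-2 - -1\right)}{4}\right) \left(-11\right) = -12 + \left(2 - - \frac{5 \left(-4 + 5\right) \left(-2 + \left(-4 + 5\right)\right)}{4}\right) \left(-11\right) = -12 + \left(2 - \left(- \frac{5}{4}\right) 1 \left(-2 + 1\right)\right) \left(-11\right) = -12 + \left(2 - \left(- \frac{5}{4}\right) 1 \left(-1\right)\right) \left(-11\right) = -12 + \left(2 - \frac{5}{4}\right) \left(-11\right) = -12 + \frac{3}{4} \left(-11\right) = -12 - \frac{33}{4} = - \frac{81}{4}$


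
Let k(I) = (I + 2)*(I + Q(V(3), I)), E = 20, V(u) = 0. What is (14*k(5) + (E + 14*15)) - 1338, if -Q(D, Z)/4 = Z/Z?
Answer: -1010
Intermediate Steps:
Q(D, Z) = -4 (Q(D, Z) = -4*Z/Z = -4*1 = -4)
k(I) = (-4 + I)*(2 + I) (k(I) = (I + 2)*(I - 4) = (2 + I)*(-4 + I) = (-4 + I)*(2 + I))
(14*k(5) + (E + 14*15)) - 1338 = (14*(-8 + 5**2 - 2*5) + (20 + 14*15)) - 1338 = (14*(-8 + 25 - 10) + (20 + 210)) - 1338 = (14*7 + 230) - 1338 = (98 + 230) - 1338 = 328 - 1338 = -1010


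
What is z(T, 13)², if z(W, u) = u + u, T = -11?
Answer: 676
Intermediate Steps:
z(W, u) = 2*u
z(T, 13)² = (2*13)² = 26² = 676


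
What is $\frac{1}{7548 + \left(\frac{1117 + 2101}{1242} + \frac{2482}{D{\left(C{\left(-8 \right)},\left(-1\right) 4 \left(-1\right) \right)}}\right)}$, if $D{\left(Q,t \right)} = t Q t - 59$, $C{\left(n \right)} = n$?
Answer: $\frac{6831}{51487421} \approx 0.00013267$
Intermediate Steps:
$D{\left(Q,t \right)} = -59 + Q t^{2}$ ($D{\left(Q,t \right)} = Q t t - 59 = Q t^{2} - 59 = -59 + Q t^{2}$)
$\frac{1}{7548 + \left(\frac{1117 + 2101}{1242} + \frac{2482}{D{\left(C{\left(-8 \right)},\left(-1\right) 4 \left(-1\right) \right)}}\right)} = \frac{1}{7548 + \left(\frac{1117 + 2101}{1242} + \frac{2482}{-59 - 8 \left(\left(-1\right) 4 \left(-1\right)\right)^{2}}\right)} = \frac{1}{7548 + \left(3218 \cdot \frac{1}{1242} + \frac{2482}{-59 - 8 \left(\left(-4\right) \left(-1\right)\right)^{2}}\right)} = \frac{1}{7548 + \left(\frac{1609}{621} + \frac{2482}{-59 - 8 \cdot 4^{2}}\right)} = \frac{1}{7548 + \left(\frac{1609}{621} + \frac{2482}{-59 - 128}\right)} = \frac{1}{7548 + \left(\frac{1609}{621} + \frac{2482}{-187}\right)} = \frac{1}{7548 + \left(\frac{1609}{621} + 2482 \left(- \frac{1}{187}\right)\right)} = \frac{1}{7548 + \left(\frac{1609}{621} - \frac{146}{11}\right)} = \frac{1}{7548 - \frac{72967}{6831}} = \frac{1}{\frac{51487421}{6831}} = \frac{6831}{51487421}$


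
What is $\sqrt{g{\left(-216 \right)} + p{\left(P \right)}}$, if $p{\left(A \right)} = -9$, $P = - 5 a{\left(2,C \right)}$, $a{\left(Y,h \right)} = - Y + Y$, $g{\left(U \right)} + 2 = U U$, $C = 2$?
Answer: $\sqrt{46645} \approx 215.97$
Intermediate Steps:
$g{\left(U \right)} = -2 + U^{2}$ ($g{\left(U \right)} = -2 + U U = -2 + U^{2}$)
$a{\left(Y,h \right)} = 0$
$P = 0$ ($P = \left(-5\right) 0 = 0$)
$\sqrt{g{\left(-216 \right)} + p{\left(P \right)}} = \sqrt{\left(-2 + \left(-216\right)^{2}\right) - 9} = \sqrt{\left(-2 + 46656\right) - 9} = \sqrt{46654 - 9} = \sqrt{46645}$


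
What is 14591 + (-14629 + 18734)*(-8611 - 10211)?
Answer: -77249719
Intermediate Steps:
14591 + (-14629 + 18734)*(-8611 - 10211) = 14591 + 4105*(-18822) = 14591 - 77264310 = -77249719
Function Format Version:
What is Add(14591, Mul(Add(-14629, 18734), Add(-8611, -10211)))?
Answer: -77249719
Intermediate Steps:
Add(14591, Mul(Add(-14629, 18734), Add(-8611, -10211))) = Add(14591, Mul(4105, -18822)) = Add(14591, -77264310) = -77249719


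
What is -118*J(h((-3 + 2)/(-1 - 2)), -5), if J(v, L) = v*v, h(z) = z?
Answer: -118/9 ≈ -13.111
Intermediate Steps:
J(v, L) = v²
-118*J(h((-3 + 2)/(-1 - 2)), -5) = -118*(-3 + 2)²/(-1 - 2)² = -118*(-1/(-3))² = -118*(-1*(-⅓))² = -118*(⅓)² = -118*⅑ = -118/9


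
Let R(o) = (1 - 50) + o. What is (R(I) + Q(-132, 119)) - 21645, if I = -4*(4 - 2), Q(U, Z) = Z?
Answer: -21583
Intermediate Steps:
I = -8 (I = -4*2 = -8)
R(o) = -49 + o
(R(I) + Q(-132, 119)) - 21645 = ((-49 - 8) + 119) - 21645 = (-57 + 119) - 21645 = 62 - 21645 = -21583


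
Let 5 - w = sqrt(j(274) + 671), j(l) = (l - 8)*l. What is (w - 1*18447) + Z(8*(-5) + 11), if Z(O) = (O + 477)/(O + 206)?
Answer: -3263786/177 - sqrt(73555) ≈ -18711.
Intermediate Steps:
j(l) = l*(-8 + l) (j(l) = (-8 + l)*l = l*(-8 + l))
w = 5 - sqrt(73555) (w = 5 - sqrt(274*(-8 + 274) + 671) = 5 - sqrt(274*266 + 671) = 5 - sqrt(72884 + 671) = 5 - sqrt(73555) ≈ -266.21)
Z(O) = (477 + O)/(206 + O)
(w - 1*18447) + Z(8*(-5) + 11) = ((5 - sqrt(73555)) - 1*18447) + (477 + (8*(-5) + 11))/(206 + (8*(-5) + 11)) = ((5 - sqrt(73555)) - 18447) + (477 + (-40 + 11))/(206 + (-40 + 11)) = (-18442 - sqrt(73555)) + (477 - 29)/(206 - 29) = (-18442 - sqrt(73555)) + 448/177 = -3263786/177 - sqrt(73555)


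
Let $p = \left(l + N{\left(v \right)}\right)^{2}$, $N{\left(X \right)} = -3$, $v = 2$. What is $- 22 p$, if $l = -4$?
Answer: $-1078$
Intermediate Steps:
$p = 49$ ($p = \left(-4 - 3\right)^{2} = \left(-7\right)^{2} = 49$)
$- 22 p = \left(-22\right) 49 = -1078$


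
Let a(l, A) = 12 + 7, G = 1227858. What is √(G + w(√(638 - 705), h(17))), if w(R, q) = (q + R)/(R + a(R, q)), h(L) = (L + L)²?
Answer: √((23330458 + 1227859*I*√67)/(19 + I*√67)) ≈ 1108.1 - 0.01*I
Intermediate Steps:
h(L) = 4*L² (h(L) = (2*L)² = 4*L²)
a(l, A) = 19
w(R, q) = (R + q)/(19 + R) (w(R, q) = (q + R)/(R + 19) = (R + q)/(19 + R))
√(G + w(√(638 - 705), h(17))) = √(1227858 + (√(638 - 705) + 4*17²)/(19 + √(638 - 705))) = √(1227858 + (√(-67) + 4*289)/(19 + √(-67))) = √(1227858 + (I*√67 + 1156)/(19 + I*√67)) = √(1227858 + (1156 + I*√67)/(19 + I*√67))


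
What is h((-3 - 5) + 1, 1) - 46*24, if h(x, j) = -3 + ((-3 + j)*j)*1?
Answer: -1109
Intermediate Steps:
h(x, j) = -3 + j*(-3 + j) (h(x, j) = -3 + (j*(-3 + j))*1 = -3 + j*(-3 + j))
h((-3 - 5) + 1, 1) - 46*24 = (-3 + 1**2 - 3*1) - 46*24 = (-3 + 1 - 3) - 1104 = -5 - 1104 = -1109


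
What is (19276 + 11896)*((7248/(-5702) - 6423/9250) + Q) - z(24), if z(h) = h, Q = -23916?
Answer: -9831003964742178/13185875 ≈ -7.4557e+8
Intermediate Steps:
(19276 + 11896)*((7248/(-5702) - 6423/9250) + Q) - z(24) = (19276 + 11896)*((7248/(-5702) - 6423/9250) - 23916) - 1*24 = 31172*((7248*(-1/5702) - 6423*1/9250) - 23916) - 24 = 31172*((-3624/2851 - 6423/9250) - 23916) - 24 = 31172*(-51833973/26371750 - 23916) - 24 = 31172*(-630758606973/26371750) - 24 = -9831003648281178/13185875 - 24 = -9831003964742178/13185875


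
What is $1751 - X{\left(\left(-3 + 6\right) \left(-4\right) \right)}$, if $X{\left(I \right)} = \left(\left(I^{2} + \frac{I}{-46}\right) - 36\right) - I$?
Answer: $\frac{37507}{23} \approx 1630.7$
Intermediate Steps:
$X{\left(I \right)} = -36 + I^{2} - \frac{47 I}{46}$ ($X{\left(I \right)} = \left(\left(I^{2} - \frac{I}{46}\right) - 36\right) - I = \left(-36 + I^{2} - \frac{I}{46}\right) - I = -36 + I^{2} - \frac{47 I}{46}$)
$1751 - X{\left(\left(-3 + 6\right) \left(-4\right) \right)} = 1751 - \left(-36 + \left(\left(-3 + 6\right) \left(-4\right)\right)^{2} - \frac{47 \left(-3 + 6\right) \left(-4\right)}{46}\right) = 1751 - \left(-36 + \left(3 \left(-4\right)\right)^{2} - \frac{47 \cdot 3 \left(-4\right)}{46}\right) = 1751 - \left(-36 + \left(-12\right)^{2} - - \frac{282}{23}\right) = 1751 - \left(-36 + 144 + \frac{282}{23}\right) = 1751 - \frac{2766}{23} = \frac{37507}{23}$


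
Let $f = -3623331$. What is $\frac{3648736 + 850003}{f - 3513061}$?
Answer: $- \frac{4498739}{7136392} \approx -0.63039$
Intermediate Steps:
$\frac{3648736 + 850003}{f - 3513061} = \frac{3648736 + 850003}{-3623331 - 3513061} = \frac{4498739}{-7136392} = 4498739 \left(- \frac{1}{7136392}\right) = - \frac{4498739}{7136392}$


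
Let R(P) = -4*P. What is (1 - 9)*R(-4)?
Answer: -128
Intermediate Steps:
(1 - 9)*R(-4) = (1 - 9)*(-4*(-4)) = -8*16 = -128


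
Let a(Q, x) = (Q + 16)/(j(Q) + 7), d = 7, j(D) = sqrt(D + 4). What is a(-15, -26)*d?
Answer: 49/60 - 7*I*sqrt(11)/60 ≈ 0.81667 - 0.38694*I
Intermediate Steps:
j(D) = sqrt(4 + D)
a(Q, x) = (16 + Q)/(7 + sqrt(4 + Q)) (a(Q, x) = (Q + 16)/(sqrt(4 + Q) + 7) = (16 + Q)/(7 + sqrt(4 + Q)))
a(-15, -26)*d = ((16 - 15)/(7 + sqrt(4 - 15)))*7 = (1/(7 + sqrt(-11)))*7 = (1/(7 + I*sqrt(11)))*7 = 7/(7 + I*sqrt(11))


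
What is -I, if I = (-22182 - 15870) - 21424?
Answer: 59476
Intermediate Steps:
I = -59476 (I = -38052 - 21424 = -59476)
-I = -1*(-59476) = 59476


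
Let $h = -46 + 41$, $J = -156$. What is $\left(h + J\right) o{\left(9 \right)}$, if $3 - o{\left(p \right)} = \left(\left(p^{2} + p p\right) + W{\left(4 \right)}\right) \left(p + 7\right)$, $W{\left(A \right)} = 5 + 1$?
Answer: $432285$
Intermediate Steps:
$W{\left(A \right)} = 6$
$o{\left(p \right)} = 3 - \left(6 + 2 p^{2}\right) \left(7 + p\right)$ ($o{\left(p \right)} = 3 - \left(\left(p^{2} + p p\right) + 6\right) \left(p + 7\right) = 3 - \left(\left(p^{2} + p^{2}\right) + 6\right) \left(7 + p\right) = 3 - \left(2 p^{2} + 6\right) \left(7 + p\right) = 3 - \left(6 + 2 p^{2}\right) \left(7 + p\right)$)
$h = -5$
$\left(h + J\right) o{\left(9 \right)} = \left(-5 - 156\right) \left(-39 - 14 \cdot 9^{2} - 54 - 2 \cdot 9^{3}\right) = - 161 \left(-39 - 1134 - 54 - 1458\right) = \left(-161\right) \left(-2685\right) = 432285$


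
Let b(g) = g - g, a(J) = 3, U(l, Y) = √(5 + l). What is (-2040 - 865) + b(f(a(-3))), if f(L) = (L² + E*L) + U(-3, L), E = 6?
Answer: -2905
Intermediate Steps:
f(L) = √2 + L² + 6*L (f(L) = (L² + 6*L) + √(5 - 3) = (L² + 6*L) + √2 = √2 + L² + 6*L)
b(g) = 0
(-2040 - 865) + b(f(a(-3))) = (-2040 - 865) + 0 = -2905 + 0 = -2905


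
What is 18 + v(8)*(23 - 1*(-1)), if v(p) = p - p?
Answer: 18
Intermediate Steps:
v(p) = 0
18 + v(8)*(23 - 1*(-1)) = 18 + 0*(23 - 1*(-1)) = 18 + 0*(23 + 1) = 18 + 0*24 = 18 + 0 = 18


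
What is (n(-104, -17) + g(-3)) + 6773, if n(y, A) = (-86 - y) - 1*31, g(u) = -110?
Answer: 6650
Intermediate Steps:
n(y, A) = -117 - y (n(y, A) = (-86 - y) - 31 = -117 - y)
(n(-104, -17) + g(-3)) + 6773 = ((-117 - 1*(-104)) - 110) + 6773 = ((-117 + 104) - 110) + 6773 = (-13 - 110) + 6773 = -123 + 6773 = 6650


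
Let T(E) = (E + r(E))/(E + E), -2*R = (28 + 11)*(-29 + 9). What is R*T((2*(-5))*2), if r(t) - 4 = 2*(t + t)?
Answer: 936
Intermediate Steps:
r(t) = 4 + 4*t (r(t) = 4 + 2*(t + t) = 4 + 2*(2*t) = 4 + 4*t)
R = 390 (R = -(28 + 11)*(-29 + 9)/2 = -39*(-20)/2 = -1/2*(-780) = 390)
T(E) = (4 + 5*E)/(2*E) (T(E) = (E + (4 + 4*E))/(E + E) = (4 + 5*E)/((2*E)) = (4 + 5*E)*(1/(2*E)) = (4 + 5*E)/(2*E))
R*T((2*(-5))*2) = 390*(5/2 + 2/(((2*(-5))*2))) = 390*(5/2 + 2/((-10*2))) = 390*(5/2 + 2/(-20)) = 390*(5/2 + 2*(-1/20)) = 390*(5/2 - 1/10) = 390*(12/5) = 936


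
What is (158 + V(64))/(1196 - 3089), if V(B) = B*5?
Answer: -478/1893 ≈ -0.25251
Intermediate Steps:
V(B) = 5*B
(158 + V(64))/(1196 - 3089) = (158 + 5*64)/(1196 - 3089) = (158 + 320)/(-1893) = 478*(-1/1893) = -478/1893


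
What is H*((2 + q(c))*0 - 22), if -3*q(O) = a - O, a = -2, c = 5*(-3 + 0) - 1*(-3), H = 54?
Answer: -1188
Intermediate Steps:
c = -12 (c = 5*(-3) + 3 = -15 + 3 = -12)
q(O) = ⅔ + O/3 (q(O) = -(-2 - O)/3 = ⅔ + O/3)
H*((2 + q(c))*0 - 22) = 54*((2 + (⅔ + (⅓)*(-12)))*0 - 22) = 54*((2 + (⅔ - 4))*0 - 22) = 54*((2 - 10/3)*0 - 22) = 54*(-4/3*0 - 22) = 54*(0 - 22) = 54*(-22) = -1188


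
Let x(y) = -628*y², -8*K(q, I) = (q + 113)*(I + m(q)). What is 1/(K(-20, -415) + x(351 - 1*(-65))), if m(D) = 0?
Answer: -8/869394749 ≈ -9.2018e-9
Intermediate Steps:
K(q, I) = -I*(113 + q)/8 (K(q, I) = -(q + 113)*(I + 0)/8 = -(113 + q)*I/8 = -I*(113 + q)/8)
1/(K(-20, -415) + x(351 - 1*(-65))) = 1/((⅛)*(-415)*(-113 - 1*(-20)) - 628*(351 - 1*(-65))²) = 1/((⅛)*(-415)*(-113 + 20) - 628*(351 + 65)²) = 1/((⅛)*(-415)*(-93) - 628*416²) = 1/(38595/8 - 628*173056) = 1/(38595/8 - 108679168) = 1/(-869394749/8) = -8/869394749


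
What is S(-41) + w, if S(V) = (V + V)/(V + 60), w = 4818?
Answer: 91460/19 ≈ 4813.7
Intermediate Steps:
S(V) = 2*V/(60 + V) (S(V) = (2*V)/(60 + V) = 2*V/(60 + V))
S(-41) + w = 2*(-41)/(60 - 41) + 4818 = 2*(-41)/19 + 4818 = 2*(-41)*(1/19) + 4818 = -82/19 + 4818 = 91460/19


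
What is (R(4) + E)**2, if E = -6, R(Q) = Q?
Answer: 4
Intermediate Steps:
(R(4) + E)**2 = (4 - 6)**2 = (-2)**2 = 4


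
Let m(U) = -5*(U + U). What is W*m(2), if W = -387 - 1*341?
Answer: 14560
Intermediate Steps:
m(U) = -10*U
W = -728 (W = -387 - 341 = -728)
W*m(2) = -(-7280)*2 = -728*(-20) = 14560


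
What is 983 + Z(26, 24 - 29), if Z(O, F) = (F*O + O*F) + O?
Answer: 749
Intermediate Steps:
Z(O, F) = O + 2*F*O (Z(O, F) = (F*O + F*O) + O = 2*F*O + O = O + 2*F*O)
983 + Z(26, 24 - 29) = 983 + 26*(1 + 2*(24 - 29)) = 983 + 26*(1 + 2*(-5)) = 983 + 26*(1 - 10) = 983 + 26*(-9) = 983 - 234 = 749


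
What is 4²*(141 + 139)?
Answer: 4480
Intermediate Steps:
4²*(141 + 139) = 16*280 = 4480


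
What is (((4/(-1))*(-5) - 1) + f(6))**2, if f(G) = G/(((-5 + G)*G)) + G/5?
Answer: 11236/25 ≈ 449.44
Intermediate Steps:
f(G) = 1/(-5 + G) + G/5 (f(G) = G/((G*(-5 + G))) + G*(1/5) = G*(1/(G*(-5 + G))) + G/5 = 1/(-5 + G) + G/5)
(((4/(-1))*(-5) - 1) + f(6))**2 = (((4/(-1))*(-5) - 1) + (1 - 1*6 + (1/5)*6**2)/(-5 + 6))**2 = (((4*(-1))*(-5) - 1) + (1 - 6 + (1/5)*36)/1)**2 = ((-4*(-5) - 1) + 1*(1 - 6 + 36/5))**2 = ((20 - 1) + 1*(11/5))**2 = (19 + 11/5)**2 = (106/5)**2 = 11236/25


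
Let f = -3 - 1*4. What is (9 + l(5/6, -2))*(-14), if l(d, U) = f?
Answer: -28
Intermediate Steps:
f = -7 (f = -3 - 4 = -7)
l(d, U) = -7
(9 + l(5/6, -2))*(-14) = (9 - 7)*(-14) = 2*(-14) = -28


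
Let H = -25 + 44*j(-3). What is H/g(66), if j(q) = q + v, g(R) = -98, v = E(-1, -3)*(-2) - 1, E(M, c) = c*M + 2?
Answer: 641/98 ≈ 6.5408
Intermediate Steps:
E(M, c) = 2 + M*c (E(M, c) = M*c + 2 = 2 + M*c)
v = -11 (v = (2 - 1*(-3))*(-2) - 1 = (2 + 3)*(-2) - 1 = 5*(-2) - 1 = -10 - 1 = -11)
j(q) = -11 + q (j(q) = q - 11 = -11 + q)
H = -641 (H = -25 + 44*(-11 - 3) = -25 + 44*(-14) = -25 - 616 = -641)
H/g(66) = -641/(-98) = -641*(-1/98) = 641/98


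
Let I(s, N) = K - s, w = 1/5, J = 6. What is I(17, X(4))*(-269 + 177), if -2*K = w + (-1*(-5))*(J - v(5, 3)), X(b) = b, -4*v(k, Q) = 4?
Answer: 15916/5 ≈ 3183.2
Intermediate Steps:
w = ⅕ ≈ 0.20000
v(k, Q) = -1 (v(k, Q) = -¼*4 = -1)
K = -88/5 (K = -(⅕ + (-1*(-5))*(6 - 1*(-1)))/2 = -(⅕ + 5*(6 + 1))/2 = -(⅕ + 5*7)/2 = -(⅕ + 35)/2 = -½*176/5 = -88/5 ≈ -17.600)
I(s, N) = -88/5 - s
I(17, X(4))*(-269 + 177) = (-88/5 - 1*17)*(-269 + 177) = (-88/5 - 17)*(-92) = -173/5*(-92) = 15916/5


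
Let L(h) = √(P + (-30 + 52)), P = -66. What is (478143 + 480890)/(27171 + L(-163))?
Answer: 26057885643/738263285 - 1918066*I*√11/738263285 ≈ 35.296 - 0.0086168*I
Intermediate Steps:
L(h) = 2*I*√11 (L(h) = √(-66 + (-30 + 52)) = √(-66 + 22) = √(-44) = 2*I*√11)
(478143 + 480890)/(27171 + L(-163)) = (478143 + 480890)/(27171 + 2*I*√11) = 959033/(27171 + 2*I*√11)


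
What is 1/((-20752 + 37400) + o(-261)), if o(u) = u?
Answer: 1/16387 ≈ 6.1024e-5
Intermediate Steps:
1/((-20752 + 37400) + o(-261)) = 1/((-20752 + 37400) - 261) = 1/(16648 - 261) = 1/16387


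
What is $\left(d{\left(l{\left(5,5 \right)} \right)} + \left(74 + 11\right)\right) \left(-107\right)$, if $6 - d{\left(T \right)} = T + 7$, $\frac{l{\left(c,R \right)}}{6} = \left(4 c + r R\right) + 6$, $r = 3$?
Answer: $17334$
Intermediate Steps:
$l{\left(c,R \right)} = 36 + 18 R + 24 c$ ($l{\left(c,R \right)} = 6 \left(\left(4 c + 3 R\right) + 6\right) = 6 \left(\left(3 R + 4 c\right) + 6\right) = 6 \left(6 + 3 R + 4 c\right) = 36 + 18 R + 24 c$)
$d{\left(T \right)} = -1 - T$ ($d{\left(T \right)} = 6 - \left(T + 7\right) = 6 - \left(7 + T\right) = -1 - T$)
$\left(d{\left(l{\left(5,5 \right)} \right)} + \left(74 + 11\right)\right) \left(-107\right) = \left(\left(-1 - \left(36 + 18 \cdot 5 + 24 \cdot 5\right)\right) + \left(74 + 11\right)\right) \left(-107\right) = \left(\left(-1 - \left(36 + 90 + 120\right)\right) + 85\right) \left(-107\right) = \left(\left(-1 - 246\right) + 85\right) \left(-107\right) = \left(-247 + 85\right) \left(-107\right) = \left(-162\right) \left(-107\right) = 17334$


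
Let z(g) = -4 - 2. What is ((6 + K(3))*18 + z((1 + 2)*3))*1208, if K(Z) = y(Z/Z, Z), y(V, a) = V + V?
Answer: 166704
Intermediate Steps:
y(V, a) = 2*V
K(Z) = 2 (K(Z) = 2*(Z/Z) = 2*1 = 2)
z(g) = -6
((6 + K(3))*18 + z((1 + 2)*3))*1208 = ((6 + 2)*18 - 6)*1208 = (8*18 - 6)*1208 = (144 - 6)*1208 = 138*1208 = 166704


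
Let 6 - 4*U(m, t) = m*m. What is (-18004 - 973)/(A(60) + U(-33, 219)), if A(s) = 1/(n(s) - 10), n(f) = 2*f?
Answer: 596420/8509 ≈ 70.093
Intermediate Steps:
U(m, t) = 3/2 - m²/4 (U(m, t) = 3/2 - m*m/4 = 3/2 - m²/4)
A(s) = 1/(-10 + 2*s) (A(s) = 1/(2*s - 10) = 1/(-10 + 2*s))
(-18004 - 973)/(A(60) + U(-33, 219)) = (-18004 - 973)/(1/(2*(-5 + 60)) + (3/2 - ¼*(-33)²)) = -18977/((½)/55 + (3/2 - ¼*1089)) = -18977/((½)*(1/55) + (3/2 - 1089/4)) = -18977/(1/110 - 1083/4) = -18977/(-59563/220) = -18977*(-220/59563) = 596420/8509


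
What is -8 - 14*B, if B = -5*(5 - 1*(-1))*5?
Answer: 2092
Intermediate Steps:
B = -150 (B = -5*(5 + 1)*5 = -5*6*5 = -30*5 = -150)
-8 - 14*B = -8 - 14*(-150) = -8 + 2100 = 2092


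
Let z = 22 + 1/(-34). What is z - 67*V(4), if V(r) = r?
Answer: -8365/34 ≈ -246.03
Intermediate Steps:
z = 747/34 (z = 22 - 1/34 = 747/34 ≈ 21.971)
z - 67*V(4) = 747/34 - 67*4 = 747/34 - 268 = -8365/34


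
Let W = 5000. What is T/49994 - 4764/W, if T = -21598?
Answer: -43270177/31246250 ≈ -1.3848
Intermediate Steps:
T/49994 - 4764/W = -21598/49994 - 4764/5000 = -21598*1/49994 - 4764*1/5000 = -10799/24997 - 1191/1250 = -43270177/31246250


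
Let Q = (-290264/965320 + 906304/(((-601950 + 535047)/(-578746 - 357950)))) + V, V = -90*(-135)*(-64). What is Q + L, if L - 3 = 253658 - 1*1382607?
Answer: 29015011959433847/2690950165 ≈ 1.0782e+7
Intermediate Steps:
V = -777600 (V = 12150*(-64) = -777600)
L = -1128946 (L = 3 + (253658 - 1*1382607) = 3 + (253658 - 1382607) = 3 - 1128949 = -1128946)
Q = 32052949384409937/2690950165 (Q = (-290264/965320 + 906304/(((-601950 + 535047)/(-578746 - 357950)))) - 777600 = (-290264*1/965320 + 906304/((-66903/(-936696)))) - 777600 = (-36283/120665 + 906304/((-66903*(-1/936696)))) - 777600 = (-36283/120665 + 906304/(22301/312232)) - 777600 = (-36283/120665 + 906304*(312232/22301)) - 777600 = (-36283/120665 + 282977110528/22301) - 777600 = 34145432232713937/2690950165 - 777600 = 32052949384409937/2690950165 ≈ 1.1911e+7)
Q + L = 32052949384409937/2690950165 - 1128946 = 29015011959433847/2690950165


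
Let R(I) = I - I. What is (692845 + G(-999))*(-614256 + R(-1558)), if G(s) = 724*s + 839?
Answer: 18177063552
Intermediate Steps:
G(s) = 839 + 724*s
R(I) = 0
(692845 + G(-999))*(-614256 + R(-1558)) = (692845 + (839 + 724*(-999)))*(-614256 + 0) = (692845 + (839 - 723276))*(-614256) = (692845 - 722437)*(-614256) = -29592*(-614256) = 18177063552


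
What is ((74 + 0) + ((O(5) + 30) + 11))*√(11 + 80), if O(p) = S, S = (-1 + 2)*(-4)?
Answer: 111*√91 ≈ 1058.9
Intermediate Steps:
S = -4 (S = 1*(-4) = -4)
O(p) = -4
((74 + 0) + ((O(5) + 30) + 11))*√(11 + 80) = ((74 + 0) + ((-4 + 30) + 11))*√(11 + 80) = (74 + (26 + 11))*√91 = (74 + 37)*√91 = 111*√91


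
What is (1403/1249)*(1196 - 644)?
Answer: 774456/1249 ≈ 620.06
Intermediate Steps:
(1403/1249)*(1196 - 644) = (1403*(1/1249))*552 = (1403/1249)*552 = 774456/1249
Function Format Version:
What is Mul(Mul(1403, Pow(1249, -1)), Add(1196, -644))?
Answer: Rational(774456, 1249) ≈ 620.06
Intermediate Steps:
Mul(Mul(1403, Pow(1249, -1)), Add(1196, -644)) = Mul(Mul(1403, Rational(1, 1249)), 552) = Mul(Rational(1403, 1249), 552) = Rational(774456, 1249)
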